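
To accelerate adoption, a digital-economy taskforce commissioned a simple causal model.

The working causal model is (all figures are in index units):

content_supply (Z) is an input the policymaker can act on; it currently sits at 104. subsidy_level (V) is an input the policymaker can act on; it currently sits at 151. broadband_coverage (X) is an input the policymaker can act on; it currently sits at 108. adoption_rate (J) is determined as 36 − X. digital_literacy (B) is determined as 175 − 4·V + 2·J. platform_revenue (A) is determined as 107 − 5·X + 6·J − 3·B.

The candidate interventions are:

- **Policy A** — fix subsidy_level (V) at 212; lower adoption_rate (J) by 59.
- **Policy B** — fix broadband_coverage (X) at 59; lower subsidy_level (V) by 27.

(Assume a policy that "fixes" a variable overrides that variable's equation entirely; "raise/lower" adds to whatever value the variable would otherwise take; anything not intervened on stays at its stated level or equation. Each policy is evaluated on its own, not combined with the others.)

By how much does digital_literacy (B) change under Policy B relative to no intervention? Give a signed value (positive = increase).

206

Baseline:
  V = 151
  X = 108
  J = 36 − 108 = -72
  B = 175 − 4·151 + 2·(-72) = -573
Policy B (X := 59, V − 27):
  V = 151 − 27 = 124
  X = 59
  J = 36 − 59 = -23
  B = 175 − 4·124 + 2·(-23) = -367
Change in B: -367 − (-573) = 206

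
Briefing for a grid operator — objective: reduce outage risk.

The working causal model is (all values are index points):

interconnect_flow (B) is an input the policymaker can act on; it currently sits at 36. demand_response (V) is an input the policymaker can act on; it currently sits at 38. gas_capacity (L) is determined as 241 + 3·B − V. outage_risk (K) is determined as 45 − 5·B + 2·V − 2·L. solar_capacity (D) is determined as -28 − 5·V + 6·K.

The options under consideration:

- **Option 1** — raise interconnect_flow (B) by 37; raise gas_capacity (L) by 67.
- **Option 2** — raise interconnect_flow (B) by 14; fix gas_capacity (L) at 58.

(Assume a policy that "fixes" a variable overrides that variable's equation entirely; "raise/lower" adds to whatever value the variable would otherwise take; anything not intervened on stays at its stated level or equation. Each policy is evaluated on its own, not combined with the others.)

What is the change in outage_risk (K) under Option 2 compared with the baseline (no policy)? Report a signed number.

Baseline:
  B = 36
  V = 38
  L = 241 + 3·36 − 38 = 311
  K = 45 − 5·36 + 2·38 − 2·311 = -681
Option 2 (B + 14, L := 58):
  B = 36 + 14 = 50
  V = 38
  L = 58
  K = 45 − 5·50 + 2·38 − 2·58 = -245
Change in K: -245 − (-681) = 436

436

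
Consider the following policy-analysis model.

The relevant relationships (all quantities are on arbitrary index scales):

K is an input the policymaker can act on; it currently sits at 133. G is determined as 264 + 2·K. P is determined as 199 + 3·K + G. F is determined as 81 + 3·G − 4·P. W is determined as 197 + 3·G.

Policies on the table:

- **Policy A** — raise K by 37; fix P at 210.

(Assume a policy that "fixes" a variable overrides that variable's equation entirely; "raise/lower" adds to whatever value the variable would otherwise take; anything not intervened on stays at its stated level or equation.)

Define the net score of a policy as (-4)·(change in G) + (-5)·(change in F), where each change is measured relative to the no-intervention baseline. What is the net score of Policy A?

-19766

Baseline:
  K = 133
  G = 264 + 2·133 = 530
  P = 199 + 3·133 + 530 = 1128
  F = 81 + 3·530 − 4·1128 = -2841
Policy A (K + 37, P := 210):
  K = 133 + 37 = 170
  G = 264 + 2·170 = 604
  P = 210
  F = 81 + 3·604 − 4·210 = 1053
ΔG = 604 − 530 = 74; ΔF = 1053 − (-2841) = 3894
Score = (-4)·74 + (-5)·3894 = -19766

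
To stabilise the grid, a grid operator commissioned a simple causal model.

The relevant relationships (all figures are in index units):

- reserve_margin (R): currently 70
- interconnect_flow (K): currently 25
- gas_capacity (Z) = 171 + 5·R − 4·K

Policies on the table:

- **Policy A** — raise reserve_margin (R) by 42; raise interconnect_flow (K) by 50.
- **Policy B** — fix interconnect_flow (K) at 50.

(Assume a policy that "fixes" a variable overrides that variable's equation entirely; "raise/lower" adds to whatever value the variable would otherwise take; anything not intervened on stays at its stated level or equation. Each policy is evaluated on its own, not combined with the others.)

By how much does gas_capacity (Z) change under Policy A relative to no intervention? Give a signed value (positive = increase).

10

Baseline:
  R = 70
  K = 25
  Z = 171 + 5·70 − 4·25 = 421
Policy A (R + 42, K + 50):
  R = 70 + 42 = 112
  K = 25 + 50 = 75
  Z = 171 + 5·112 − 4·75 = 431
Change in Z: 431 − 421 = 10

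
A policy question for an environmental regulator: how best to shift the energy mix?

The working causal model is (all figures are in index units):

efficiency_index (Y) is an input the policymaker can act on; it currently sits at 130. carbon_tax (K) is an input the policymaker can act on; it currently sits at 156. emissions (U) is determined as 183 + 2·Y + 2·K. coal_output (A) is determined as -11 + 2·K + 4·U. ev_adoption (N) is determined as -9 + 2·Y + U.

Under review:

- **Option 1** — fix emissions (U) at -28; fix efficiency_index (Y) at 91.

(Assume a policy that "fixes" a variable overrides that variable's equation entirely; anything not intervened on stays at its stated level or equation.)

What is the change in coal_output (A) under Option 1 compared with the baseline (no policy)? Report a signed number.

Baseline:
  Y = 130
  K = 156
  U = 183 + 2·130 + 2·156 = 755
  A = -11 + 2·156 + 4·755 = 3321
Option 1 (U := -28, Y := 91):
  Y = 91
  K = 156
  U = -28
  A = -11 + 2·156 + 4·(-28) = 189
Change in A: 189 − 3321 = -3132

-3132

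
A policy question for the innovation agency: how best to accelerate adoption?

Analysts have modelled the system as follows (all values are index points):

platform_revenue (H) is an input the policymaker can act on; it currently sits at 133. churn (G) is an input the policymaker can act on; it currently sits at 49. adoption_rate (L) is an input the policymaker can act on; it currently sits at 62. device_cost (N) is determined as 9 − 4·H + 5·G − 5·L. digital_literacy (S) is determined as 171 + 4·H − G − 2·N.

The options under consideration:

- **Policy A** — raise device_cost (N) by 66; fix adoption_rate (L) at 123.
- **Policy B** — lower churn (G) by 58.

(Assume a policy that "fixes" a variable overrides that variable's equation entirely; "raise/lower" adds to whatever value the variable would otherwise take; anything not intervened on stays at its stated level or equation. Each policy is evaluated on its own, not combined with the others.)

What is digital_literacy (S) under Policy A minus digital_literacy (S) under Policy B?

Policy A (N + 66, L := 123):
  H = 133
  G = 49
  L = 123
  N = 9 − 4·133 + 5·49 − 5·123 (+66 from intervention) = -827
  S = 171 + 4·133 − 49 − 2·(-827) = 2308
Policy B (G − 58):
  H = 133
  G = 49 − 58 = -9
  L = 62
  N = 9 − 4·133 + 5·(-9) − 5·62 = -878
  S = 171 + 4·133 − (-9) − 2·(-878) = 2468
S: 2308 − 2468 = -160

-160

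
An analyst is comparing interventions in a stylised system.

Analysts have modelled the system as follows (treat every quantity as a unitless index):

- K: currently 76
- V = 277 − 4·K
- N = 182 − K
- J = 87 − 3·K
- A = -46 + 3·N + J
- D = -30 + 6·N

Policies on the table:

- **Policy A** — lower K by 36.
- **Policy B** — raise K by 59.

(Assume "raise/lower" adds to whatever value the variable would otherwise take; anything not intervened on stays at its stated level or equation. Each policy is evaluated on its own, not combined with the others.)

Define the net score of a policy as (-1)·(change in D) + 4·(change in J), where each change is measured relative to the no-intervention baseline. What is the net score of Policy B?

Baseline:
  K = 76
  N = 182 − 76 = 106
  J = 87 − 3·76 = -141
  D = -30 + 6·106 = 606
Policy B (K + 59):
  K = 76 + 59 = 135
  N = 182 − 135 = 47
  J = 87 − 3·135 = -318
  D = -30 + 6·47 = 252
ΔD = 252 − 606 = -354; ΔJ = -318 − (-141) = -177
Score = (-1)·(-354) + 4·(-177) = -354

-354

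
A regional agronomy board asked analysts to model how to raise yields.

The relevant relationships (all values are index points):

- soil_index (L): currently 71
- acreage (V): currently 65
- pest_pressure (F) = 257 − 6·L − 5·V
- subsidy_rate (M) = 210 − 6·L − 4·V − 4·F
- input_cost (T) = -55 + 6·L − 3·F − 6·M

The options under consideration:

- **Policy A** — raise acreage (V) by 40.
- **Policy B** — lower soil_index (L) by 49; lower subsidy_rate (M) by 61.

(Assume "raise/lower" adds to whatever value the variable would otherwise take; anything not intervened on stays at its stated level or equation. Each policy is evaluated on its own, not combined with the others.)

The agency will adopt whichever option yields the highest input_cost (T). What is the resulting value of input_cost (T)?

-2665

Policy A (V + 40):
  L = 71
  V = 65 + 40 = 105
  F = 257 − 6·71 − 5·105 = -694
  M = 210 − 6·71 − 4·105 − 4·(-694) = 2140
  T = -55 + 6·71 − 3·(-694) − 6·2140 = -10387
Policy B (L − 49, M − 61):
  L = 71 − 49 = 22
  V = 65
  F = 257 − 6·22 − 5·65 = -200
  M = 210 − 6·22 − 4·65 − 4·(-200) (−61 from intervention) = 557
  T = -55 + 6·22 − 3·(-200) − 6·557 = -2665
Comparing — Policy A: T=-10387, Policy B: T=-2665. Highest is -2665 (Policy B).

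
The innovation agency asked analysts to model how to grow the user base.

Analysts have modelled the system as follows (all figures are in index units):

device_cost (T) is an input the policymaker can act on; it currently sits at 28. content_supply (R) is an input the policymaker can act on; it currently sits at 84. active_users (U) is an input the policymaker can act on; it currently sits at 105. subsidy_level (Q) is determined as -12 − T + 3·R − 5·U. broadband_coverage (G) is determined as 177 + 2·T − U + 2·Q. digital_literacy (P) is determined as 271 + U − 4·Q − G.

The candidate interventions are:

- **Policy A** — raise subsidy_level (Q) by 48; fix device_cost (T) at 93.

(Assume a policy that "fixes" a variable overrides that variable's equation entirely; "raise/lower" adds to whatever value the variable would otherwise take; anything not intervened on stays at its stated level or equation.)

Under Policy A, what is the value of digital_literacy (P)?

2098

Policy A (Q + 48, T := 93):
  T = 93
  R = 84
  U = 105
  Q = -12 − 93 + 3·84 − 5·105 (+48 from intervention) = -330
  G = 177 + 2·93 − 105 + 2·(-330) = -402
  P = 271 + 105 − 4·(-330) − (-402) = 2098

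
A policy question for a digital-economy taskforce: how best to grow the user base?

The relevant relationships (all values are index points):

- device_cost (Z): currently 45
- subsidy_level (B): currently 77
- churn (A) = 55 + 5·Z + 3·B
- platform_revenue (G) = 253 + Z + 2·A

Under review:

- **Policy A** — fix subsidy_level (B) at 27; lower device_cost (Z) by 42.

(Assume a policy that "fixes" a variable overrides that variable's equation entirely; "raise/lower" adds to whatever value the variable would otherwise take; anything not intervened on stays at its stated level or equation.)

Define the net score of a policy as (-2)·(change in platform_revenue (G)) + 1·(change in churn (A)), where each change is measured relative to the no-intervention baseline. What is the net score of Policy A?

1164

Baseline:
  Z = 45
  B = 77
  A = 55 + 5·45 + 3·77 = 511
  G = 253 + 45 + 2·511 = 1320
Policy A (B := 27, Z − 42):
  Z = 45 − 42 = 3
  B = 27
  A = 55 + 5·3 + 3·27 = 151
  G = 253 + 3 + 2·151 = 558
ΔG = 558 − 1320 = -762; ΔA = 151 − 511 = -360
Score = (-2)·(-762) + 1·(-360) = 1164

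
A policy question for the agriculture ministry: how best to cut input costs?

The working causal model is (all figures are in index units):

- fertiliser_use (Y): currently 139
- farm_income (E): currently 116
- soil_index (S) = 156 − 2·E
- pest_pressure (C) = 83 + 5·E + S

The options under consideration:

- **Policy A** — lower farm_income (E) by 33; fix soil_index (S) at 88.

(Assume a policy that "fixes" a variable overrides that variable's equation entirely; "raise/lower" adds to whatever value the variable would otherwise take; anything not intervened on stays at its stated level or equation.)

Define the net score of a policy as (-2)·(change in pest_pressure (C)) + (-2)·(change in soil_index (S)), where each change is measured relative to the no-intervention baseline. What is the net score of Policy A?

Baseline:
  E = 116
  S = 156 − 2·116 = -76
  C = 83 + 5·116 + (-76) = 587
Policy A (E − 33, S := 88):
  E = 116 − 33 = 83
  S = 88
  C = 83 + 5·83 + 88 = 586
ΔC = 586 − 587 = -1; ΔS = 88 − (-76) = 164
Score = (-2)·(-1) + (-2)·164 = -326

-326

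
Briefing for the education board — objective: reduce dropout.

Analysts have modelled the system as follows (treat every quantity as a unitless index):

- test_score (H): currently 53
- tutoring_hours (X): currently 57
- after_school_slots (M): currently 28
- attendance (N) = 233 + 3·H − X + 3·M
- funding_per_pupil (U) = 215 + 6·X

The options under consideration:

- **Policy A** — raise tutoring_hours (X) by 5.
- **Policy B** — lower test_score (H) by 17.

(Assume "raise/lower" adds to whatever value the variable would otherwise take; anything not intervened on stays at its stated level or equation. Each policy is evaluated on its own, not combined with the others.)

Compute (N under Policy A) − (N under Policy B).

46

Policy A (X + 5):
  H = 53
  X = 57 + 5 = 62
  M = 28
  N = 233 + 3·53 − 62 + 3·28 = 414
Policy B (H − 17):
  H = 53 − 17 = 36
  X = 57
  M = 28
  N = 233 + 3·36 − 57 + 3·28 = 368
N: 414 − 368 = 46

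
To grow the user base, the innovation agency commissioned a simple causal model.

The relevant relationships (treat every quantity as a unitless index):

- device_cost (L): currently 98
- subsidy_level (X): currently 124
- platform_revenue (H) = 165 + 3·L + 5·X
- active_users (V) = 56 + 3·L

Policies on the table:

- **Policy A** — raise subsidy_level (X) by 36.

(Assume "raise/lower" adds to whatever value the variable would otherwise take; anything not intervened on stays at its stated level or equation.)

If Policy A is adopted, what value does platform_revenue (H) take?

1259

Policy A (X + 36):
  L = 98
  X = 124 + 36 = 160
  H = 165 + 3·98 + 5·160 = 1259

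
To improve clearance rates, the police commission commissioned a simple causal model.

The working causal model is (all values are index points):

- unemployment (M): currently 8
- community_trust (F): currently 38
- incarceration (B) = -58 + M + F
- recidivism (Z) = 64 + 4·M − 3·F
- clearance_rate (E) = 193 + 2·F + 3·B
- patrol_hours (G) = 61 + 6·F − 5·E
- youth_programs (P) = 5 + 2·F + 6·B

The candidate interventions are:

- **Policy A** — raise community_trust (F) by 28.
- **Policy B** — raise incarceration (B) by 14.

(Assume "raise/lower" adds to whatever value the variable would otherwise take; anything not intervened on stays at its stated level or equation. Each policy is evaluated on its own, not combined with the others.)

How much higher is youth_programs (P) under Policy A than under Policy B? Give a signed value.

Policy A (F + 28):
  M = 8
  F = 38 + 28 = 66
  B = -58 + 8 + 66 = 16
  P = 5 + 2·66 + 6·16 = 233
Policy B (B + 14):
  M = 8
  F = 38
  B = -58 + 8 + 38 (+14 from intervention) = 2
  P = 5 + 2·38 + 6·2 = 93
P: 233 − 93 = 140

140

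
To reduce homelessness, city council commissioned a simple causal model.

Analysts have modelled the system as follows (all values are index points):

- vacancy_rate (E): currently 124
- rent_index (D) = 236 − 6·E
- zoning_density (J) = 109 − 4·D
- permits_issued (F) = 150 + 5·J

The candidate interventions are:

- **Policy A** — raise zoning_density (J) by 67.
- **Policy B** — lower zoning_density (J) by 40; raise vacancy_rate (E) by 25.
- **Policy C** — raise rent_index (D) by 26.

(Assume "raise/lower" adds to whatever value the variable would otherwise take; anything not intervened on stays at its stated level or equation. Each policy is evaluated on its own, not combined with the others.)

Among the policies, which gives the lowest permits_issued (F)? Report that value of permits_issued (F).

Policy A (J + 67):
  E = 124
  D = 236 − 6·124 = -508
  J = 109 − 4·(-508) (+67 from intervention) = 2208
  F = 150 + 5·2208 = 11190
Policy B (J − 40, E + 25):
  E = 124 + 25 = 149
  D = 236 − 6·149 = -658
  J = 109 − 4·(-658) (−40 from intervention) = 2701
  F = 150 + 5·2701 = 13655
Policy C (D + 26):
  E = 124
  D = 236 − 6·124 (+26 from intervention) = -482
  J = 109 − 4·(-482) = 2037
  F = 150 + 5·2037 = 10335
Comparing — Policy A: F=11190, Policy B: F=13655, Policy C: F=10335. Lowest is 10335 (Policy C).

10335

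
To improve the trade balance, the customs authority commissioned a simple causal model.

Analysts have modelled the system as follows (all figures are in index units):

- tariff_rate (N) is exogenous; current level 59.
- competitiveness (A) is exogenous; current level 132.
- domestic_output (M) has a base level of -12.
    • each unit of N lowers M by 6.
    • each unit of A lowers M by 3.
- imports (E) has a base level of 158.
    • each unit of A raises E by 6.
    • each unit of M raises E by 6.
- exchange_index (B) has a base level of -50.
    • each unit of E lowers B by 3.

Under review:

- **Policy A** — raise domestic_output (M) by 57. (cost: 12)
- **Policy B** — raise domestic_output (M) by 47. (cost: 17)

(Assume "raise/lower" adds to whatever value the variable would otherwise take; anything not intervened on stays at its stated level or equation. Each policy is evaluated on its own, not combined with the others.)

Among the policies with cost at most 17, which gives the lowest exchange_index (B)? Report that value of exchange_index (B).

Policy A (M + 57):
  N = 59
  A = 132
  M = -12 − 6·59 − 3·132 (+57 from intervention) = -705
  E = 158 + 6·132 + 6·(-705) = -3280
  B = -50 − 3·(-3280) = 9790
Policy B (M + 47):
  N = 59
  A = 132
  M = -12 − 6·59 − 3·132 (+47 from intervention) = -715
  E = 158 + 6·132 + 6·(-715) = -3340
  B = -50 − 3·(-3340) = 9970
Comparing — Policy A: B=9790, Policy B: B=9970. Lowest is 9790 (Policy A).

9790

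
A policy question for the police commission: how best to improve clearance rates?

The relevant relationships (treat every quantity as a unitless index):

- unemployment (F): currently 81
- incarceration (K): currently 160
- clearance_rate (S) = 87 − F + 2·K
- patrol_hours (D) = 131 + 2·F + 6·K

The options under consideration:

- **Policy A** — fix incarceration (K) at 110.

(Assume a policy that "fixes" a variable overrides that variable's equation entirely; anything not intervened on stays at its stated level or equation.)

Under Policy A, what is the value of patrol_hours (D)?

Policy A (K := 110):
  F = 81
  K = 110
  D = 131 + 2·81 + 6·110 = 953

953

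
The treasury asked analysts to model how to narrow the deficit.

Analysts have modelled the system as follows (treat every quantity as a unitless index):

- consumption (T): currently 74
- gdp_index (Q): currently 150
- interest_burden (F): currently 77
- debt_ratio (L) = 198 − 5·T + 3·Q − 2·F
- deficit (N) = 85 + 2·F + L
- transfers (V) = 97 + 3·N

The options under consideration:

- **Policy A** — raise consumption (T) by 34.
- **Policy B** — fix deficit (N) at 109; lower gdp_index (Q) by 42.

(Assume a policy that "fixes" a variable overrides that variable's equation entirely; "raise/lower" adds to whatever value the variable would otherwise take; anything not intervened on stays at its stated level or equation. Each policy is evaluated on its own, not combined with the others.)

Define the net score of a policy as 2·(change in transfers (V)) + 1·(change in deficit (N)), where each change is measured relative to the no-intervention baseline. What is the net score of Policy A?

Baseline:
  T = 74
  Q = 150
  F = 77
  L = 198 − 5·74 + 3·150 − 2·77 = 124
  N = 85 + 2·77 + 124 = 363
  V = 97 + 3·363 = 1186
Policy A (T + 34):
  T = 74 + 34 = 108
  Q = 150
  F = 77
  L = 198 − 5·108 + 3·150 − 2·77 = -46
  N = 85 + 2·77 + (-46) = 193
  V = 97 + 3·193 = 676
ΔV = 676 − 1186 = -510; ΔN = 193 − 363 = -170
Score = 2·(-510) + 1·(-170) = -1190

-1190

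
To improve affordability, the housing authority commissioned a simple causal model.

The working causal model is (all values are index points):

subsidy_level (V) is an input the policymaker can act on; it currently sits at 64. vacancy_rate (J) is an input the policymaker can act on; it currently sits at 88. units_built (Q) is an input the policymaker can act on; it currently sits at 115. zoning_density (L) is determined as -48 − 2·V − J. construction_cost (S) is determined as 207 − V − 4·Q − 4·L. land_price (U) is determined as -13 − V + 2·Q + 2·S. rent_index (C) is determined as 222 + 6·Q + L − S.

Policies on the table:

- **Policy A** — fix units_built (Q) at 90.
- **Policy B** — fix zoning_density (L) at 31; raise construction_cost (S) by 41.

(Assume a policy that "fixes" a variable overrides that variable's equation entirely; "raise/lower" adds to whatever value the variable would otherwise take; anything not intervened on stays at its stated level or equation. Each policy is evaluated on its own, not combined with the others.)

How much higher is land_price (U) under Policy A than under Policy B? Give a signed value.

Policy A (Q := 90):
  V = 64
  J = 88
  Q = 90
  L = -48 − 2·64 − 88 = -264
  S = 207 − 64 − 4·90 − 4·(-264) = 839
  U = -13 − 64 + 2·90 + 2·839 = 1781
Policy B (L := 31, S + 41):
  V = 64
  J = 88
  Q = 115
  L = 31
  S = 207 − 64 − 4·115 − 4·31 (+41 from intervention) = -400
  U = -13 − 64 + 2·115 + 2·(-400) = -647
U: 1781 − (-647) = 2428

2428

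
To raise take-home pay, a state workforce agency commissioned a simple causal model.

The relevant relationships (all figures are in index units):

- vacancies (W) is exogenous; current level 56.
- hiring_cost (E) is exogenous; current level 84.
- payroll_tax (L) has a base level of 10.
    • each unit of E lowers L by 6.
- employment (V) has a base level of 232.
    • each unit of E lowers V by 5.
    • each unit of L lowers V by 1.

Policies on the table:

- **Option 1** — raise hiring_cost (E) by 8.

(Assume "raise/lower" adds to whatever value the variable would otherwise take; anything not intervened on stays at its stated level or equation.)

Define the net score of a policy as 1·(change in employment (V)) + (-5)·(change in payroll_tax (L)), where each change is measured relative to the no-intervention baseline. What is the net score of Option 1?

Baseline:
  E = 84
  L = 10 − 6·84 = -494
  V = 232 − 5·84 − (-494) = 306
Option 1 (E + 8):
  E = 84 + 8 = 92
  L = 10 − 6·92 = -542
  V = 232 − 5·92 − (-542) = 314
ΔV = 314 − 306 = 8; ΔL = -542 − (-494) = -48
Score = 1·8 + (-5)·(-48) = 248

248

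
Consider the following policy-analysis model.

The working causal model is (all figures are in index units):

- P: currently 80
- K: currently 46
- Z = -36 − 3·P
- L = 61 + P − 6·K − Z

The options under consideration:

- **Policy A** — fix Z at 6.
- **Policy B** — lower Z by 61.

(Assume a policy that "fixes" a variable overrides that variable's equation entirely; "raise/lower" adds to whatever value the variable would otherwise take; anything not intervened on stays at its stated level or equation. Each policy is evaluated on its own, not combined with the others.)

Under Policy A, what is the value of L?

-141

Policy A (Z := 6):
  P = 80
  K = 46
  Z = 6
  L = 61 + 80 − 6·46 − 6 = -141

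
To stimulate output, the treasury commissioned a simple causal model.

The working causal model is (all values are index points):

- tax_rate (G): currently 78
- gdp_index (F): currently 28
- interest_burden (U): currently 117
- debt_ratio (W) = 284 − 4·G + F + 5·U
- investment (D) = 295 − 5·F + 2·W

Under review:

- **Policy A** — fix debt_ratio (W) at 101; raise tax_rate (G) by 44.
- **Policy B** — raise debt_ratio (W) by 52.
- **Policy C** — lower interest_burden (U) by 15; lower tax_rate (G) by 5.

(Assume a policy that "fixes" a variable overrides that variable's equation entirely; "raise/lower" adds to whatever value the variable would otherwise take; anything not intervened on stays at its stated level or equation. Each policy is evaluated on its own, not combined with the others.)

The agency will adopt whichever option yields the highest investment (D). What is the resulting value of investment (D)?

1429

Policy A (W := 101, G + 44):
  G = 78 + 44 = 122
  F = 28
  U = 117
  W = 101
  D = 295 − 5·28 + 2·101 = 357
Policy B (W + 52):
  G = 78
  F = 28
  U = 117
  W = 284 − 4·78 + 28 + 5·117 (+52 from intervention) = 637
  D = 295 − 5·28 + 2·637 = 1429
Policy C (U − 15, G − 5):
  G = 78 − 5 = 73
  F = 28
  U = 117 − 15 = 102
  W = 284 − 4·73 + 28 + 5·102 = 530
  D = 295 − 5·28 + 2·530 = 1215
Comparing — Policy A: D=357, Policy B: D=1429, Policy C: D=1215. Highest is 1429 (Policy B).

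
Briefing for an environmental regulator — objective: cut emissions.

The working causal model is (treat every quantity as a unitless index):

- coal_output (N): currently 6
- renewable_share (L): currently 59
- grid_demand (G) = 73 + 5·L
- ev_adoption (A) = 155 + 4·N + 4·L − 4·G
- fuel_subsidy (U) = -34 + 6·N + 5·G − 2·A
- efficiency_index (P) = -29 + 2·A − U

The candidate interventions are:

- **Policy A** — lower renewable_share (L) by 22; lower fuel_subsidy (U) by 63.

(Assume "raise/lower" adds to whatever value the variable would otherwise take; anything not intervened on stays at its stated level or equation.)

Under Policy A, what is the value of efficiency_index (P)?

Policy A (L − 22, U − 63):
  N = 6
  L = 59 − 22 = 37
  G = 73 + 5·37 = 258
  A = 155 + 4·6 + 4·37 − 4·258 = -705
  U = -34 + 6·6 + 5·258 − 2·(-705) (−63 from intervention) = 2639
  P = -29 + 2·(-705) − 2639 = -4078

-4078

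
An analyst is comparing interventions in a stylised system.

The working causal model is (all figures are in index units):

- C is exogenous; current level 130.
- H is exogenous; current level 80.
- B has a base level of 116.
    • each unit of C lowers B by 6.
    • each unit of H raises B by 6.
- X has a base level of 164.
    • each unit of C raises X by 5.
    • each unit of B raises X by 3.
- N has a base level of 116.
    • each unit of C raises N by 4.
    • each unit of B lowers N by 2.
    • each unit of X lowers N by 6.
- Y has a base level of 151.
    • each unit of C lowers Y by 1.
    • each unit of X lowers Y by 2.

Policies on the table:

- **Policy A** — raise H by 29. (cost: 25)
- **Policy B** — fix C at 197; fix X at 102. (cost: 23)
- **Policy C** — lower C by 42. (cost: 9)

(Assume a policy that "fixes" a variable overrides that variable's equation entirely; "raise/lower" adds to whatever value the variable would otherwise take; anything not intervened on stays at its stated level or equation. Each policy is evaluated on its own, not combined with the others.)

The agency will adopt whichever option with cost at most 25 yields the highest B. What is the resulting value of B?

Policy A (H + 29):
  C = 130
  H = 80 + 29 = 109
  B = 116 − 6·130 + 6·109 = -10
Policy B (C := 197, X := 102):
  C = 197
  H = 80
  B = 116 − 6·197 + 6·80 = -586
Policy C (C − 42):
  C = 130 − 42 = 88
  H = 80
  B = 116 − 6·88 + 6·80 = 68
Comparing — Policy A: B=-10, Policy B: B=-586, Policy C: B=68. Highest is 68 (Policy C).

68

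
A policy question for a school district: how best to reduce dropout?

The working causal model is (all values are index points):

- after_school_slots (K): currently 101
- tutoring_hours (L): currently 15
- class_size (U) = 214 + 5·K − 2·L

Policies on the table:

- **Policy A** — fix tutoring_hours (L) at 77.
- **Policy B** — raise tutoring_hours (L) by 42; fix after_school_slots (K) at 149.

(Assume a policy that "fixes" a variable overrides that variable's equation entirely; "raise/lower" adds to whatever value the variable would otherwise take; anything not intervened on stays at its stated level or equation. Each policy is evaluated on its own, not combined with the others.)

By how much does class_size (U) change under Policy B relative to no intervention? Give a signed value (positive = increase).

Baseline:
  K = 101
  L = 15
  U = 214 + 5·101 − 2·15 = 689
Policy B (L + 42, K := 149):
  K = 149
  L = 15 + 42 = 57
  U = 214 + 5·149 − 2·57 = 845
Change in U: 845 − 689 = 156

156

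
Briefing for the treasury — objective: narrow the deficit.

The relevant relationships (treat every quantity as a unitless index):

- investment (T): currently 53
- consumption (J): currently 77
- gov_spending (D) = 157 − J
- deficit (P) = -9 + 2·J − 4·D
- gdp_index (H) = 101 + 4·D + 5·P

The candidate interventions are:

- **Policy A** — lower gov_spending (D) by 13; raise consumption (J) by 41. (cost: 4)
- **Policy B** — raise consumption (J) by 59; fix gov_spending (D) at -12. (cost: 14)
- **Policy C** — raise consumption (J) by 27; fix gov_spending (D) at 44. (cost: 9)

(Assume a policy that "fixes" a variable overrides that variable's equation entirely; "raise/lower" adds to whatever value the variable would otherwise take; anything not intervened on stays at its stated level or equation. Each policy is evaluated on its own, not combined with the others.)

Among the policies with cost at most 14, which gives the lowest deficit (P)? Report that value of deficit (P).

23

Policy A (D − 13, J + 41):
  J = 77 + 41 = 118
  D = 157 − 118 (−13 from intervention) = 26
  P = -9 + 2·118 − 4·26 = 123
Policy B (J + 59, D := -12):
  J = 77 + 59 = 136
  D = -12
  P = -9 + 2·136 − 4·(-12) = 311
Policy C (J + 27, D := 44):
  J = 77 + 27 = 104
  D = 44
  P = -9 + 2·104 − 4·44 = 23
Comparing — Policy A: P=123, Policy B: P=311, Policy C: P=23. Lowest is 23 (Policy C).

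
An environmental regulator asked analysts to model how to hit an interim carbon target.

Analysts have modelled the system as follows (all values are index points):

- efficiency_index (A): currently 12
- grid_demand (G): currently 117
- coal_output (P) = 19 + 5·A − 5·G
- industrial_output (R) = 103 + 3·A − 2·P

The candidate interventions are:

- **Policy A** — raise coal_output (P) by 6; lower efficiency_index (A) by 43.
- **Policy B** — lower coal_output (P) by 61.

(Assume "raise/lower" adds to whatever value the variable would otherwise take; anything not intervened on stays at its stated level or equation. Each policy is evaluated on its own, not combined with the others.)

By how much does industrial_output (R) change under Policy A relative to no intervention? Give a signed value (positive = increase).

Baseline:
  A = 12
  G = 117
  P = 19 + 5·12 − 5·117 = -506
  R = 103 + 3·12 − 2·(-506) = 1151
Policy A (P + 6, A − 43):
  A = 12 − 43 = -31
  G = 117
  P = 19 + 5·(-31) − 5·117 (+6 from intervention) = -715
  R = 103 + 3·(-31) − 2·(-715) = 1440
Change in R: 1440 − 1151 = 289

289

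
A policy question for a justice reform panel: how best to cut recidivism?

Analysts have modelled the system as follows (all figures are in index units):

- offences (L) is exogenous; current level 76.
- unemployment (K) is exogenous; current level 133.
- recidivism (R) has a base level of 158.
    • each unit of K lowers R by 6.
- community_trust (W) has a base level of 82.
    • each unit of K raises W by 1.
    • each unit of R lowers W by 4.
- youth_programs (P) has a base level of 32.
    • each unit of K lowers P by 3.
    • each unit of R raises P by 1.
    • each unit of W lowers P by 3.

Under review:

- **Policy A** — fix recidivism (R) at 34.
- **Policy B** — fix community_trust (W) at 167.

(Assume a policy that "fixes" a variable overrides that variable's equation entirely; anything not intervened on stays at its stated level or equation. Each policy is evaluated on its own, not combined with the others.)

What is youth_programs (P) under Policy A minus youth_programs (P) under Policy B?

Policy A (R := 34):
  K = 133
  R = 34
  W = 82 + 133 − 4·34 = 79
  P = 32 − 3·133 + 34 − 3·79 = -570
Policy B (W := 167):
  K = 133
  R = 158 − 6·133 = -640
  W = 167
  P = 32 − 3·133 + (-640) − 3·167 = -1508
P: -570 − (-1508) = 938

938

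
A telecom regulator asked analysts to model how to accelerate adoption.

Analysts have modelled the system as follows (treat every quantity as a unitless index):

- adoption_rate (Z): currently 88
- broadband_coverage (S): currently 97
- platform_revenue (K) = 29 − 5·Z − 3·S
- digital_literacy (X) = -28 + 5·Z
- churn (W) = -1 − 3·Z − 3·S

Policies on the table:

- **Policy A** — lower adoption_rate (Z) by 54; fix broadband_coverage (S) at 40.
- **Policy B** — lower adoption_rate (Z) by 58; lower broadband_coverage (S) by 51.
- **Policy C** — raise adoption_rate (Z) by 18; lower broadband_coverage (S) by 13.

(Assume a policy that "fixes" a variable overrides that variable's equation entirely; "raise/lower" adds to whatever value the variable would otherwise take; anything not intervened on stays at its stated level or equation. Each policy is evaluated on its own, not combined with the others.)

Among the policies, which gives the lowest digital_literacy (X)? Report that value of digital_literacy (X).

122

Policy A (Z − 54, S := 40):
  Z = 88 − 54 = 34
  X = -28 + 5·34 = 142
Policy B (Z − 58, S − 51):
  Z = 88 − 58 = 30
  X = -28 + 5·30 = 122
Policy C (Z + 18, S − 13):
  Z = 88 + 18 = 106
  X = -28 + 5·106 = 502
Comparing — Policy A: X=142, Policy B: X=122, Policy C: X=502. Lowest is 122 (Policy B).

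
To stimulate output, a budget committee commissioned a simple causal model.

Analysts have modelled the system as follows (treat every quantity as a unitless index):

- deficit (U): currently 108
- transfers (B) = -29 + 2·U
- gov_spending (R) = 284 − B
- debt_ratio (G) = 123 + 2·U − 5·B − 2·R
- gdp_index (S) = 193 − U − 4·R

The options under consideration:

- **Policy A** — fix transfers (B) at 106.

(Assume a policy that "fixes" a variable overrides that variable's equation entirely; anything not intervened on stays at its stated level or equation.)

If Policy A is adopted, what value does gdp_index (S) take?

Policy A (B := 106):
  U = 108
  B = 106
  R = 284 − 106 = 178
  S = 193 − 108 − 4·178 = -627

-627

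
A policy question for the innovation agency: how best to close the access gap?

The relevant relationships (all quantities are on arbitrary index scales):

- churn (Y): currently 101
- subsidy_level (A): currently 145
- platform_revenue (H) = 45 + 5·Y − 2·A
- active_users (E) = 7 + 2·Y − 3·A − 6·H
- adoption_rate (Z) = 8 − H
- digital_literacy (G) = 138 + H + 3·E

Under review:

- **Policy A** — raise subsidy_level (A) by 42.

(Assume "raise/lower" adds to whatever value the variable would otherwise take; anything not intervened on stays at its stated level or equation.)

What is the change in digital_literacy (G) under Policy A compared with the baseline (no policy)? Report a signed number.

Baseline:
  Y = 101
  A = 145
  H = 45 + 5·101 − 2·145 = 260
  E = 7 + 2·101 − 3·145 − 6·260 = -1786
  G = 138 + 260 + 3·(-1786) = -4960
Policy A (A + 42):
  Y = 101
  A = 145 + 42 = 187
  H = 45 + 5·101 − 2·187 = 176
  E = 7 + 2·101 − 3·187 − 6·176 = -1408
  G = 138 + 176 + 3·(-1408) = -3910
Change in G: -3910 − (-4960) = 1050

1050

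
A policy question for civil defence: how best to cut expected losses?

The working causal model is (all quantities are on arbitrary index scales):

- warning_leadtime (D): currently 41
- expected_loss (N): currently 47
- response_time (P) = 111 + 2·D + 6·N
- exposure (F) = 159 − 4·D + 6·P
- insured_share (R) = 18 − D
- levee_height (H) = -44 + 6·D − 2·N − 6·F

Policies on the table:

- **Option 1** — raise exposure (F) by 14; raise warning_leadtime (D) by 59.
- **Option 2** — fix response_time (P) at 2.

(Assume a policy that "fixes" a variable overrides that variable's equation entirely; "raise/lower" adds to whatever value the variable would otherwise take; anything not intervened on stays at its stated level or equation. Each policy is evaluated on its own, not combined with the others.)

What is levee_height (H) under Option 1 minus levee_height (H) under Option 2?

-19590

Option 1 (F + 14, D + 59):
  D = 41 + 59 = 100
  N = 47
  P = 111 + 2·100 + 6·47 = 593
  F = 159 − 4·100 + 6·593 (+14 from intervention) = 3331
  H = -44 + 6·100 − 2·47 − 6·3331 = -19524
Option 2 (P := 2):
  D = 41
  N = 47
  P = 2
  F = 159 − 4·41 + 6·2 = 7
  H = -44 + 6·41 − 2·47 − 6·7 = 66
H: -19524 − 66 = -19590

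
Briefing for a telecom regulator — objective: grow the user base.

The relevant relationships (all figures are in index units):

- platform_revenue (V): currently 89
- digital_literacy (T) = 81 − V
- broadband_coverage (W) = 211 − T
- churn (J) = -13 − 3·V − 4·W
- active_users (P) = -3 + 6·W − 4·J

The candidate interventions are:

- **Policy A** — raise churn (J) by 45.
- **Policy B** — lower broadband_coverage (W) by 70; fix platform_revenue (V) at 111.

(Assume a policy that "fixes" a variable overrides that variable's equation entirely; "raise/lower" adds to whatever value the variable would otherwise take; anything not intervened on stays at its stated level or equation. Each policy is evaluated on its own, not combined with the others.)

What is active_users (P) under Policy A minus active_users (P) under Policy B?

Policy A (J + 45):
  V = 89
  T = 81 − 89 = -8
  W = 211 − (-8) = 219
  J = -13 − 3·89 − 4·219 (+45 from intervention) = -1111
  P = -3 + 6·219 − 4·(-1111) = 5755
Policy B (W − 70, V := 111):
  V = 111
  T = 81 − 111 = -30
  W = 211 − (-30) (−70 from intervention) = 171
  J = -13 − 3·111 − 4·171 = -1030
  P = -3 + 6·171 − 4·(-1030) = 5143
P: 5755 − 5143 = 612

612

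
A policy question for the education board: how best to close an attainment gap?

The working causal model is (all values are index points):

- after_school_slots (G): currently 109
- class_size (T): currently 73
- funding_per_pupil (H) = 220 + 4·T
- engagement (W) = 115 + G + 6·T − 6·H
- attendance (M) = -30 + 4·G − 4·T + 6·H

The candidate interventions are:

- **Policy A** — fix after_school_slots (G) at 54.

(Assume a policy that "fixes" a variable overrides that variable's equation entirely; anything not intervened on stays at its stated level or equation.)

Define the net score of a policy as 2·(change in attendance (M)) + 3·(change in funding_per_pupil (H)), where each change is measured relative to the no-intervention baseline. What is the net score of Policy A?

Baseline:
  G = 109
  T = 73
  H = 220 + 4·73 = 512
  M = -30 + 4·109 − 4·73 + 6·512 = 3186
Policy A (G := 54):
  G = 54
  T = 73
  H = 220 + 4·73 = 512
  M = -30 + 4·54 − 4·73 + 6·512 = 2966
ΔM = 2966 − 3186 = -220; ΔH = 512 − 512 = 0
Score = 2·(-220) + 3·0 = -440

-440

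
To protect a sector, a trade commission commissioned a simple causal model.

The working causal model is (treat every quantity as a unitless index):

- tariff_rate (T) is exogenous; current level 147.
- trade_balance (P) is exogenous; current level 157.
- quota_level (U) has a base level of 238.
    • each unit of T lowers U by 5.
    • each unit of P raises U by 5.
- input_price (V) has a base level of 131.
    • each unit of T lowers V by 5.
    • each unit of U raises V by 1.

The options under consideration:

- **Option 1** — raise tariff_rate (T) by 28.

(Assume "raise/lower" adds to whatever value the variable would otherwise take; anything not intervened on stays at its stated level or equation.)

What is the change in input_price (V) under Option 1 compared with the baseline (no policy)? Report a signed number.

-280

Baseline:
  T = 147
  P = 157
  U = 238 − 5·147 + 5·157 = 288
  V = 131 − 5·147 + 288 = -316
Option 1 (T + 28):
  T = 147 + 28 = 175
  P = 157
  U = 238 − 5·175 + 5·157 = 148
  V = 131 − 5·175 + 148 = -596
Change in V: -596 − (-316) = -280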